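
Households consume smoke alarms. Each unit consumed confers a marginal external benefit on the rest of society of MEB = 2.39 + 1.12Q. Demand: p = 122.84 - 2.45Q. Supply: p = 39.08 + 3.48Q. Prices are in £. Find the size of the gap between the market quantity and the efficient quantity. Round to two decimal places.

3.79 units

Market equilibrium (private): 39.08 + 3.48Q = 122.84 - 2.45Q → Q_m = 14.1248.
Social marginal benefit = demand + MEB = 125.23 - 1.33Q.
Set SMB = MC: 125.23 - 1.33Q = 39.08 + 3.48Q → Q* = 17.9106.
Gap = |14.1248 − 17.9106| = 3.7858.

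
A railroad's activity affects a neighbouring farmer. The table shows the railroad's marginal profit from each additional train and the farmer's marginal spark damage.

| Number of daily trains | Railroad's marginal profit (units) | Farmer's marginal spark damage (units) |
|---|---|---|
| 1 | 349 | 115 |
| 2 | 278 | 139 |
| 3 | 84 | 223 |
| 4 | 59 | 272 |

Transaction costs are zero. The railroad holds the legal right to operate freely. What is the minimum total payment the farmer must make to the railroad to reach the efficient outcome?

143

Left alone the railroad would choose level 4 (marginal profit stays positive).
Efficient level: k* = 2 (marginal profit ≥ marginal spark damage through 2).
The farmer must at least cover the railroad's forgone profit from cutting 4→2: 84 + 59 = 143.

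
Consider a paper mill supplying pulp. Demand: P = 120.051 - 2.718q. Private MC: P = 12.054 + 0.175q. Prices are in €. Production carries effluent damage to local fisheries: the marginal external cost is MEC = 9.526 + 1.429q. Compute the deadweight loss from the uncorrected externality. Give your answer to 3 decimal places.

Market equilibrium (private): 12.054 + 0.175q = 120.051 - 2.718q → q_m = 37.3305.
Social marginal cost = private MC + MEC = 21.580 + 1.604q.
Set SMC = demand: 21.580 + 1.604q = 120.051 - 2.718q → q* = 22.7837.
Height of the DWL triangle at q_m is SMC(q_m) − demand(q_m) = MEC(q_m) = 62.8712.
DWL = ½ × 14.5468 × 62.8712 = 457.2874.

DWL = €457.287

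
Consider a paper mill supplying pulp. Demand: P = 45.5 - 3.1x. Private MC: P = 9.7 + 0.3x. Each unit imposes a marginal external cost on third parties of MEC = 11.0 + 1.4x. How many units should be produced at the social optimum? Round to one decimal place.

Social marginal cost = private MC + MEC = 20.7 + 1.7x.
Set SMC = demand: 20.7 + 1.7x = 45.5 - 3.1x → x* = 5.1667.

x* = 5.2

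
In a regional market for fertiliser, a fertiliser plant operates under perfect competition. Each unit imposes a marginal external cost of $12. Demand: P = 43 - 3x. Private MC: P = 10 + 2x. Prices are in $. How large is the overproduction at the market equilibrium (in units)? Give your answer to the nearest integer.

2 units

Market equilibrium (private): 10 + 2x = 43 - 3x → x_m = 6.6000.
Social marginal cost = private MC + MEC = 22 + 2x.
Set SMC = demand: 22 + 2x = 43 - 3x → x* = 4.2000.
Gap = |6.6000 − 4.2000| = 2.4000.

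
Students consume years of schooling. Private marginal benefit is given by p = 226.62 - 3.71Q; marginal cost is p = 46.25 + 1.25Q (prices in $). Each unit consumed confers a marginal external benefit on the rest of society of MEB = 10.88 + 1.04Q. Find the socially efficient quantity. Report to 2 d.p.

Social marginal benefit = demand + MEB = 237.50 - 2.67Q.
Set SMB = MC: 237.50 - 2.67Q = 46.25 + 1.25Q → Q* = 48.7883.

Q* = 48.79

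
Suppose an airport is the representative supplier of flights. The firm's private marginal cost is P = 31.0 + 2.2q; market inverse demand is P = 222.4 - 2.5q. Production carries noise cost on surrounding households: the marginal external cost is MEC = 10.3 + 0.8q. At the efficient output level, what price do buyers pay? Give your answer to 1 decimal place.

P = 140.1

Social marginal cost = private MC + MEC = 41.3 + 3.0q.
Set SMC = demand: 41.3 + 3.0q = 222.4 - 2.5q → q* = 32.9273.
Consumer price on the demand curve at q*: 222.4 − 2.5×32.9273 = 140.0818.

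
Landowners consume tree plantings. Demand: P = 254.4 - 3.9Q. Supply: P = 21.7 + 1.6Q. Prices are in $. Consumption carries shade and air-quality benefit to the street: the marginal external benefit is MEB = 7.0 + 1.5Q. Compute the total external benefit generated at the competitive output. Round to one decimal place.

Market equilibrium (private): 21.7 + 1.6Q = 254.4 - 3.9Q → Q_m = 42.3091.
Total external benefit = ∫₀^{Q_m} (7.0 + 1.5Q) dQ = 7.0×42.3091 + ½×1.5×42.3091² = 1638.7087.

$1638.7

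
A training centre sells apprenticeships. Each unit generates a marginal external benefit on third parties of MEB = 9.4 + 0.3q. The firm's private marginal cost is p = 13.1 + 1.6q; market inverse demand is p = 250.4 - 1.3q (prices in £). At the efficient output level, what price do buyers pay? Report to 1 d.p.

P = £127.1

Social marginal cost = private MC − MEB = 3.7 + 1.3q.
Set SMC = demand: 3.7 + 1.3q = 250.4 - 1.3q → q* = 94.8846.
Consumer price on the demand curve at q*: 250.4 − 1.3×94.8846 = 127.0500.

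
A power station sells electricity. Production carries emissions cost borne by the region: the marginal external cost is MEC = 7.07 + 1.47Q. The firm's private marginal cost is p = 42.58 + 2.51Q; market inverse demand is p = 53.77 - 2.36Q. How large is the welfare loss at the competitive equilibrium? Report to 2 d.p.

DWL = 8.61

Market equilibrium (private): 42.58 + 2.51Q = 53.77 - 2.36Q → Q_m = 2.2977.
Social marginal cost = private MC + MEC = 49.65 + 3.98Q.
Set SMC = demand: 49.65 + 3.98Q = 53.77 - 2.36Q → Q* = 0.6498.
Height of the DWL triangle at Q_m is SMC(Q_m) − demand(Q_m) = MEC(Q_m) = 10.4477.
DWL = ½ × 1.6479 × 10.4477 = 8.6084.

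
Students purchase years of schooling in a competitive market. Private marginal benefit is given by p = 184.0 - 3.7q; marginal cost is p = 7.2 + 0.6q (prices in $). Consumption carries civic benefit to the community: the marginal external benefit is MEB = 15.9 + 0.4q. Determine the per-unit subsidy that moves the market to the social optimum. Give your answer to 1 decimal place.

Social marginal benefit = demand + MEB = 199.9 - 3.3q.
Set SMB = MC: 199.9 - 3.3q = 7.2 + 0.6q → q* = 49.4103.
The Pigouvian subsidy equals MEB at q*: 15.9 + 0.4×49.4103 = 35.6641.

subsidy = $35.7 per unit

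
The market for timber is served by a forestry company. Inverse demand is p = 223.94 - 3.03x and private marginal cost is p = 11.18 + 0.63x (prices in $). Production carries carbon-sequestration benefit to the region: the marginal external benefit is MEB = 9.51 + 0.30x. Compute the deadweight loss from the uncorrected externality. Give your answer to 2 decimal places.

Market equilibrium (private): 11.18 + 0.63x = 223.94 - 3.03x → x_m = 58.1311.
Social marginal cost = private MC − MEB = 1.67 + 0.33x.
Set SMC = demand: 1.67 + 0.33x = 223.94 - 3.03x → x* = 66.1518.
The welfare-loss triangle has base |x_m − x*| and height MEB(x_m) (the vertical gap between SMC and demand is zero at x* and MEB at x_m).
DWL = ½ × 8.0207 × 26.9493 = 108.0761.

DWL = $108.08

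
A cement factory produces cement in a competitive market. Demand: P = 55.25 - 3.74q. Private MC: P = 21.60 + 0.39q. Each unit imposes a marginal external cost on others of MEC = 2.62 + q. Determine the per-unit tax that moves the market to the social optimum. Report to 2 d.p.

Social marginal cost = private MC + MEC = 24.22 + 1.39q.
Set SMC = demand: 24.22 + 1.39q = 55.25 - 3.74q → q* = 6.0487.
The Pigouvian tax equals MEC at q*: 2.62 + 1.00×6.0487 = 8.6687.

tax = 8.67 per unit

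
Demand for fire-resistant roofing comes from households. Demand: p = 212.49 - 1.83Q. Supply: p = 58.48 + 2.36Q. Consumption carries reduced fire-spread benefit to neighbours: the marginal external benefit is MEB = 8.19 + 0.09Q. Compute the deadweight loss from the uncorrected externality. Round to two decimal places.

DWL = 16.12

Market equilibrium (private): 58.48 + 2.36Q = 212.49 - 1.83Q → Q_m = 36.7566.
Social marginal benefit = demand + MEB = 220.68 - 1.74Q.
Set SMB = MC: 220.68 - 1.74Q = 58.48 + 2.36Q → Q* = 39.5610.
Between Q* and Q_m the wedge SMB − MC runs linearly from 0 to MEB(Q_m), so the loss is a triangle.
DWL = ½ × 2.8044 × 11.4981 = 16.1226.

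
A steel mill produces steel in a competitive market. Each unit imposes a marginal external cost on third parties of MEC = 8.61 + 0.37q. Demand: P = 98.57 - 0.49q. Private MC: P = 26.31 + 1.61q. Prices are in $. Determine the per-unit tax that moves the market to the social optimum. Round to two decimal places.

Social marginal cost = private MC + MEC = 34.92 + 1.98q.
Set SMC = demand: 34.92 + 1.98q = 98.57 - 0.49q → q* = 25.7692.
The Pigouvian tax equals MEC at q*: 8.61 + 0.37×25.7692 = 18.1446.

tax = $18.14 per unit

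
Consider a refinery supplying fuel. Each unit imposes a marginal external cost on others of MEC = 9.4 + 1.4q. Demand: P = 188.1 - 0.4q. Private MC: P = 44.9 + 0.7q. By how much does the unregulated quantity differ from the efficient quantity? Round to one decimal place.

76.7 units

Market equilibrium (private): 44.9 + 0.7q = 188.1 - 0.4q → q_m = 130.1818.
Social marginal cost = private MC + MEC = 54.3 + 2.1q.
Set SMC = demand: 54.3 + 2.1q = 188.1 - 0.4q → q* = 53.5200.
Gap = |130.1818 − 53.5200| = 76.6618.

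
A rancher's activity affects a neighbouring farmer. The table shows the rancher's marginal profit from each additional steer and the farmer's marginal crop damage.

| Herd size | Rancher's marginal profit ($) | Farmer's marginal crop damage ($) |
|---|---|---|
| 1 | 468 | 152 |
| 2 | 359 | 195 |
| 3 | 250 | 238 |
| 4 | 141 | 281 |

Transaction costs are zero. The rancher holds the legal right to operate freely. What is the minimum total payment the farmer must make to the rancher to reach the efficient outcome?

Left alone the rancher would choose level 4 (marginal profit stays positive).
Efficient level: k* = 3 (marginal profit ≥ marginal crop damage through 3).
The farmer must at least cover the rancher's forgone profit from cutting 4→3: 141 = 141.

$141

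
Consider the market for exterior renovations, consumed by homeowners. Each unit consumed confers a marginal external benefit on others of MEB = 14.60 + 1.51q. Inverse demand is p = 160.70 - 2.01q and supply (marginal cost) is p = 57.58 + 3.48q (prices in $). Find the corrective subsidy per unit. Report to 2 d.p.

Social marginal benefit = demand + MEB = 175.30 - 0.50q.
Set SMB = MC: 175.30 - 0.50q = 57.58 + 3.48q → q* = 29.5779.
The Pigouvian subsidy equals MEB at q*: 14.60 + 1.51×29.5779 = 59.2626.

subsidy = $59.26 per unit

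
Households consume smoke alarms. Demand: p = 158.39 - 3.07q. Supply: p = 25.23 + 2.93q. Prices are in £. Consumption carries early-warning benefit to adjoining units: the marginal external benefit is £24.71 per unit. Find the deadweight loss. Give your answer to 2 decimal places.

DWL = £50.88

Market equilibrium (private): 25.23 + 2.93q = 158.39 - 3.07q → q_m = 22.1933.
Social marginal benefit = demand + MEB = 183.10 - 3.07q.
Set SMB = MC: 183.10 - 3.07q = 25.23 + 2.93q → q* = 26.3117.
The welfare-loss triangle has base |q_m − q*| and height MEB(q_m) (the vertical gap between SMB and MC is zero at q* and MEB at q_m).
DWL = ½ × 4.1184 × 24.7100 = 50.8828.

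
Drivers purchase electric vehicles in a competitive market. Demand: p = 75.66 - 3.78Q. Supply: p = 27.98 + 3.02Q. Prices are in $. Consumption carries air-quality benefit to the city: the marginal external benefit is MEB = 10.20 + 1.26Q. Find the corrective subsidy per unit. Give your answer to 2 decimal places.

Social marginal benefit = demand + MEB = 85.86 - 2.52Q.
Set SMB = MC: 85.86 - 2.52Q = 27.98 + 3.02Q → Q* = 10.4477.
The Pigouvian subsidy equals MEB at Q*: 10.20 + 1.26×10.4477 = 23.3641.

subsidy = $23.36 per unit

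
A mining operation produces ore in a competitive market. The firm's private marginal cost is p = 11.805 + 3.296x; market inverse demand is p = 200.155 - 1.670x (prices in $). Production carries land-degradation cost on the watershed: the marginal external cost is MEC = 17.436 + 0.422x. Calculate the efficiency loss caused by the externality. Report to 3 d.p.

Market equilibrium (private): 11.805 + 3.296x = 200.155 - 1.670x → x_m = 37.9279.
Social marginal cost = private MC + MEC = 29.241 + 3.718x.
Set SMC = demand: 29.241 + 3.718x = 200.155 - 1.670x → x* = 31.7212.
The welfare-loss triangle has base |x_m − x*| and height MEC(x_m) (the vertical gap between SMC and demand is zero at x* and MEC at x_m).
DWL = ½ × 6.2067 × 33.4416 = 103.7810.

DWL = $103.781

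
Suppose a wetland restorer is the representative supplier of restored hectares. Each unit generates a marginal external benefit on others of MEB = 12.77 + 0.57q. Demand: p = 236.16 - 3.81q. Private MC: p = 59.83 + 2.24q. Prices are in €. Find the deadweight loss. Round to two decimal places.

Market equilibrium (private): 59.83 + 2.24q = 236.16 - 3.81q → q_m = 29.1455.
Social marginal cost = private MC − MEB = 47.06 + 1.67q.
Set SMC = demand: 47.06 + 1.67q = 236.16 - 3.81q → q* = 34.5073.
The welfare-loss triangle has base |q_m − q*| and height MEB(q_m) (the vertical gap between SMC and demand is zero at q* and MEB at q_m).
DWL = ½ × 5.3618 × 29.3829 = 78.7726.

DWL = €78.77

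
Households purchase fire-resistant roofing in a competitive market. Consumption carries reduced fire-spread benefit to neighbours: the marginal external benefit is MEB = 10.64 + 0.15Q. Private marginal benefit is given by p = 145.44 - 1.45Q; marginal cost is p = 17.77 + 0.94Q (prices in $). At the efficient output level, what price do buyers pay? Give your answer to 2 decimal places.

P = $55.91

Social marginal benefit = demand + MEB = 156.08 - 1.30Q.
Set SMB = MC: 156.08 - 1.30Q = 17.77 + 0.94Q → Q* = 61.7455.
Consumer price on the demand curve at Q*: 145.44 − 1.45×61.7455 = 55.9090.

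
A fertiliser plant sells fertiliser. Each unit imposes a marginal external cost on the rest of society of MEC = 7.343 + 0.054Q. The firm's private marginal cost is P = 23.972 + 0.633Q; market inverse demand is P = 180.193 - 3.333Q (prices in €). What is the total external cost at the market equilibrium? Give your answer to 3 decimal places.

Market equilibrium (private): 23.972 + 0.633Q = 180.193 - 3.333Q → Q_m = 39.3901.
Total external cost = ∫₀^{Q_m} (7.343 + 0.054Q) dQ = 7.343×39.3901 + ½×0.054×39.3901² = 331.1342.

€331.134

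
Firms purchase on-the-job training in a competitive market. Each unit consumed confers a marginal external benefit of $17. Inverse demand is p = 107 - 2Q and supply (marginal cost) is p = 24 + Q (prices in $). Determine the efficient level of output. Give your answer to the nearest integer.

Social marginal benefit = demand + MEB = 124 - 2Q.
Set SMB = MC: 124 - 2Q = 24 + Q → Q* = 33.3333.

Q* = 33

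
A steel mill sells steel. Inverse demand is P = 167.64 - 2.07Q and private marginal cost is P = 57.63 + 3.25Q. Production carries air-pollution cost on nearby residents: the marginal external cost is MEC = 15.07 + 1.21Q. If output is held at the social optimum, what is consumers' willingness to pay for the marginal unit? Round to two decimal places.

Social marginal cost = private MC + MEC = 72.70 + 4.46Q.
Set SMC = demand: 72.70 + 4.46Q = 167.64 - 2.07Q → Q* = 14.5391.
Consumer price on the demand curve at Q*: 167.64 − 2.07×14.5391 = 137.5441.

P = 137.54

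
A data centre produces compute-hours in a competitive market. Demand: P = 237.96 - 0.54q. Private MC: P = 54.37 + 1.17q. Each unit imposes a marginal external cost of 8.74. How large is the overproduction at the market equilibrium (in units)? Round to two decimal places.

5.11 units

Market equilibrium (private): 54.37 + 1.17q = 237.96 - 0.54q → q_m = 107.3626.
Social marginal cost = private MC + MEC = 63.11 + 1.17q.
Set SMC = demand: 63.11 + 1.17q = 237.96 - 0.54q → q* = 102.2515.
Gap = |107.3626 − 102.2515| = 5.1111.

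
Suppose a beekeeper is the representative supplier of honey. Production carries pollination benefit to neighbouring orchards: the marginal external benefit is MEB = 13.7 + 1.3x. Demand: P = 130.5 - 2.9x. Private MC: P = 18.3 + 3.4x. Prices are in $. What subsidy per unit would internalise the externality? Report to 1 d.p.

subsidy = $46.4 per unit

Social marginal cost = private MC − MEB = 4.6 + 2.1x.
Set SMC = demand: 4.6 + 2.1x = 130.5 - 2.9x → x* = 25.1800.
The Pigouvian subsidy equals MEB at x*: 13.7 + 1.3×25.1800 = 46.4340.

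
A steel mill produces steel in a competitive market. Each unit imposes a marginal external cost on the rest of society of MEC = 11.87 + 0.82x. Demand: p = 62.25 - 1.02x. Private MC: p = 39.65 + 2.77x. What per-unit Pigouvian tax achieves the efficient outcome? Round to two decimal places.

Social marginal cost = private MC + MEC = 51.52 + 3.59x.
Set SMC = demand: 51.52 + 3.59x = 62.25 - 1.02x → x* = 2.3275.
The Pigouvian tax equals MEC at x*: 11.87 + 0.82×2.3275 = 13.7786.

tax = 13.78 per unit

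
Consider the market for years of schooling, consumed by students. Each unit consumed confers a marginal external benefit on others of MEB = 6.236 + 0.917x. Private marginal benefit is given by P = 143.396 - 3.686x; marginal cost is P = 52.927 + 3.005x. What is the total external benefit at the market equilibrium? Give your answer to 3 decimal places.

168.139

Market equilibrium (private): 52.927 + 3.005x = 143.396 - 3.686x → x_m = 13.5210.
Total external benefit = ∫₀^{x_m} (6.236 + 0.917x) dx = 6.236×13.5210 + ½×0.917×13.5210² = 168.1388.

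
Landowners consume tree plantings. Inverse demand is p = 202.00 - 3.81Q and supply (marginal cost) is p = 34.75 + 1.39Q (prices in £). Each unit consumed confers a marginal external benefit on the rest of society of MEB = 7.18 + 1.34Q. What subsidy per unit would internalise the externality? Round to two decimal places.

Social marginal benefit = demand + MEB = 209.18 - 2.47Q.
Set SMB = MC: 209.18 - 2.47Q = 34.75 + 1.39Q → Q* = 45.1891.
The Pigouvian subsidy equals MEB at Q*: 7.18 + 1.34×45.1891 = 67.7334.

subsidy = £67.73 per unit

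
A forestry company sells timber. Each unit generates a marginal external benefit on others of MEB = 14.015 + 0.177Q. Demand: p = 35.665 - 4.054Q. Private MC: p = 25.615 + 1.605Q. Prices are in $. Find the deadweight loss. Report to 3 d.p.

Market equilibrium (private): 25.615 + 1.605Q = 35.665 - 4.054Q → Q_m = 1.7759.
Social marginal cost = private MC − MEB = 11.600 + 1.428Q.
Set SMC = demand: 11.600 + 1.428Q = 35.665 - 4.054Q → Q* = 4.3898.
The welfare-loss triangle has base |Q_m − Q*| and height MEB(Q_m) (the vertical gap between SMC and demand is zero at Q* and MEB at Q_m).
DWL = ½ × 2.6139 × 14.3293 = 18.7277.

DWL = $18.728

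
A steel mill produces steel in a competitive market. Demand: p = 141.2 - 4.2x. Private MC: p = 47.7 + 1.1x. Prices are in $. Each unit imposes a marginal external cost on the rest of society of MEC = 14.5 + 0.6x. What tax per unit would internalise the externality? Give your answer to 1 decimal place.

Social marginal cost = private MC + MEC = 62.2 + 1.7x.
Set SMC = demand: 62.2 + 1.7x = 141.2 - 4.2x → x* = 13.3898.
The Pigouvian tax equals MEC at x*: 14.5 + 0.6×13.3898 = 22.5339.

tax = $22.5 per unit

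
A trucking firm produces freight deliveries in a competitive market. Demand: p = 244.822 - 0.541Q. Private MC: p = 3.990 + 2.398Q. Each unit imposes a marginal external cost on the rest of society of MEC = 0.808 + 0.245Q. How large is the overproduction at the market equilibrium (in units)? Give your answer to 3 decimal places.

6.559 units

Market equilibrium (private): 3.990 + 2.398Q = 244.822 - 0.541Q → Q_m = 81.9435.
Social marginal cost = private MC + MEC = 4.798 + 2.643Q.
Set SMC = demand: 4.798 + 2.643Q = 244.822 - 0.541Q → Q* = 75.3844.
Gap = |81.9435 − 75.3844| = 6.5591.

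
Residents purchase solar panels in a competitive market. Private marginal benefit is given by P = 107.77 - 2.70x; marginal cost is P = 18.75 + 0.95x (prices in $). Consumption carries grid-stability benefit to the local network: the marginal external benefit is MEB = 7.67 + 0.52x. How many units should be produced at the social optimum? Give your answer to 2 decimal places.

Social marginal benefit = demand + MEB = 115.44 - 2.18x.
Set SMB = MC: 115.44 - 2.18x = 18.75 + 0.95x → x* = 30.8914.

x* = 30.89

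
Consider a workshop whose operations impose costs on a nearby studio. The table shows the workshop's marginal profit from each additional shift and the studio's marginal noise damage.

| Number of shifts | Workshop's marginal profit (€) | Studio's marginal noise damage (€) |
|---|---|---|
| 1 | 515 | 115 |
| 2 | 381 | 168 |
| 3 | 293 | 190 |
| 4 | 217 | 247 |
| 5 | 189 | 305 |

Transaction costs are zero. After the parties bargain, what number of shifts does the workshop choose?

Bargaining reaches the level where marginal profit last exceeds marginal noise damage.
That holds through level 3 (293 ≥ 190) but not at 4 (217 < 247).

3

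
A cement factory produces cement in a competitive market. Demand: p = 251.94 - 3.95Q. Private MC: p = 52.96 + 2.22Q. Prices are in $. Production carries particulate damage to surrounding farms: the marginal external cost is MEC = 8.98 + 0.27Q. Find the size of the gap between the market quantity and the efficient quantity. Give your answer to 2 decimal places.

Market equilibrium (private): 52.96 + 2.22Q = 251.94 - 3.95Q → Q_m = 32.2496.
Social marginal cost = private MC + MEC = 61.94 + 2.49Q.
Set SMC = demand: 61.94 + 2.49Q = 251.94 - 3.95Q → Q* = 29.5031.
Gap = |32.2496 − 29.5031| = 2.7465.

2.75 units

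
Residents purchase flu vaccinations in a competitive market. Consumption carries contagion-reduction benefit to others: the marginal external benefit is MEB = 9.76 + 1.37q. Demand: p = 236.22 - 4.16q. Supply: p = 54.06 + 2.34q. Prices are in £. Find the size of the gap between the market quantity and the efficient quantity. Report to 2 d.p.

9.39 units

Market equilibrium (private): 54.06 + 2.34q = 236.22 - 4.16q → q_m = 28.0246.
Social marginal benefit = demand + MEB = 245.98 - 2.79q.
Set SMB = MC: 245.98 - 2.79q = 54.06 + 2.34q → q* = 37.4113.
Gap = |28.0246 − 37.4113| = 9.3867.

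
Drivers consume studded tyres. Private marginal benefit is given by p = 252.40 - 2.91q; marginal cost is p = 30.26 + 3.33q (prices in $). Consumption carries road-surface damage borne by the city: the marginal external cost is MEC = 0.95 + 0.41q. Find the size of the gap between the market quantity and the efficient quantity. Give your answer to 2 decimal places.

2.34 units

Market equilibrium (private): 30.26 + 3.33q = 252.40 - 2.91q → q_m = 35.5994.
Social marginal benefit = demand − MEC = 251.45 - 3.32q.
Set SMB = MC: 251.45 - 3.32q = 30.26 + 3.33q → q* = 33.2617.
Gap = |35.5994 − 33.2617| = 2.3377.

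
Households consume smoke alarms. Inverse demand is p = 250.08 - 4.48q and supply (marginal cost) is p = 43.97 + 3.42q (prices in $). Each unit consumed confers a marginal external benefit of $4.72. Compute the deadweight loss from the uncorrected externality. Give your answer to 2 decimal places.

Market equilibrium (private): 43.97 + 3.42q = 250.08 - 4.48q → q_m = 26.0899.
Social marginal benefit = demand + MEB = 254.80 - 4.48q.
Set SMB = MC: 254.80 - 4.48q = 43.97 + 3.42q → q* = 26.6873.
The welfare-loss triangle has base |q_m − q*| and height MEB(q_m) (the vertical gap between SMB and MC is zero at q* and MEB at q_m).
DWL = ½ × 0.5974 × 4.7200 = 1.4099.

DWL = $1.41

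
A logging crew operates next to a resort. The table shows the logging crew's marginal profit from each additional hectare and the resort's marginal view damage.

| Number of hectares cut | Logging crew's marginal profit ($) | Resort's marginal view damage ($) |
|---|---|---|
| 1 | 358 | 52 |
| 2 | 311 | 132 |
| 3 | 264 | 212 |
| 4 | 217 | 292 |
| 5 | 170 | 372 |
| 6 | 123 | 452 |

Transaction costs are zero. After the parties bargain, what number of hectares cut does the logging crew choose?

3

Bargaining reaches the level where marginal profit last exceeds marginal view damage.
That holds through level 3 (264 ≥ 212) but not at 4 (217 < 292).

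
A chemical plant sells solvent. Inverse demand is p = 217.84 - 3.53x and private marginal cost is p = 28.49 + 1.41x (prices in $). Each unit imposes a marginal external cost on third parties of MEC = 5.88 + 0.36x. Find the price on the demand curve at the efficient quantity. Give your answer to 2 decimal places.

Social marginal cost = private MC + MEC = 34.37 + 1.77x.
Set SMC = demand: 34.37 + 1.77x = 217.84 - 3.53x → x* = 34.6170.
Consumer price on the demand curve at x*: 217.84 − 3.53×34.6170 = 95.6420.

P = $95.64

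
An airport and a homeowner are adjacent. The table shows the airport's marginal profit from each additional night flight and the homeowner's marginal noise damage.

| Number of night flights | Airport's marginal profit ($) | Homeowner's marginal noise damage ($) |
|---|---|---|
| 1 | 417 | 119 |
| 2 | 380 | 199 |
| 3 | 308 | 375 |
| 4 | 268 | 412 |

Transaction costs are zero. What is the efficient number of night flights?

Bargaining reaches the level where marginal profit last exceeds marginal noise damage.
That holds through level 2 (380 ≥ 199) but not at 3 (308 < 375).

2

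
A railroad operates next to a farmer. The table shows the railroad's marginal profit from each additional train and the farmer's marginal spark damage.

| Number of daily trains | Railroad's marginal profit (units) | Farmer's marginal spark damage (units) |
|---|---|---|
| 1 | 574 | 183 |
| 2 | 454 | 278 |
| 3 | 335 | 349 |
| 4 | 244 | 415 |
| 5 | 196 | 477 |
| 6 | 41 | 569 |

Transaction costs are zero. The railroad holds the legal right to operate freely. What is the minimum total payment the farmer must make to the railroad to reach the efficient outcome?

816

Left alone the railroad would choose level 6 (marginal profit stays positive).
Efficient level: k* = 2 (marginal profit ≥ marginal spark damage through 2).
The farmer must at least cover the railroad's forgone profit from cutting 6→2: 335 + 244 + 196 + 41 = 816.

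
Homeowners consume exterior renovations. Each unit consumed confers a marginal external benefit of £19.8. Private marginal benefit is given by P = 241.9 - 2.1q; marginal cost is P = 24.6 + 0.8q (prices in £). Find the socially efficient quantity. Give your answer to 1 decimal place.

q* = 81.8

Social marginal benefit = demand + MEB = 261.7 - 2.1q.
Set SMB = MC: 261.7 - 2.1q = 24.6 + 0.8q → q* = 81.7586.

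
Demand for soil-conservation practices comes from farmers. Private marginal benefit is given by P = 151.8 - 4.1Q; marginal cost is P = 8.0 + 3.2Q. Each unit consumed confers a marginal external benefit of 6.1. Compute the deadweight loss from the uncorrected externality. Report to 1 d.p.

DWL = 2.5

Market equilibrium (private): 8.0 + 3.2Q = 151.8 - 4.1Q → Q_m = 19.6986.
Social marginal benefit = demand + MEB = 157.9 - 4.1Q.
Set SMB = MC: 157.9 - 4.1Q = 8.0 + 3.2Q → Q* = 20.5342.
Height of the DWL triangle at Q_m is SMB(Q_m) − MC(Q_m) = MEB(Q_m) = 6.1000.
DWL = ½ × 0.8356 × 6.1000 = 2.5486.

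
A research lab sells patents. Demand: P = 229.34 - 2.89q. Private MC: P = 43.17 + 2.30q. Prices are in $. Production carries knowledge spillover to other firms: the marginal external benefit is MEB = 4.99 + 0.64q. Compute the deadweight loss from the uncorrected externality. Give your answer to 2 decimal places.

Market equilibrium (private): 43.17 + 2.30q = 229.34 - 2.89q → q_m = 35.8709.
Social marginal cost = private MC − MEB = 38.18 + 1.66q.
Set SMC = demand: 38.18 + 1.66q = 229.34 - 2.89q → q* = 42.0132.
Height of the DWL triangle at q_m is demand(q_m) − SMC(q_m) = MEB(q_m) = 27.9474.
DWL = ½ × 6.1423 × 27.9474 = 85.8307.

DWL = $85.83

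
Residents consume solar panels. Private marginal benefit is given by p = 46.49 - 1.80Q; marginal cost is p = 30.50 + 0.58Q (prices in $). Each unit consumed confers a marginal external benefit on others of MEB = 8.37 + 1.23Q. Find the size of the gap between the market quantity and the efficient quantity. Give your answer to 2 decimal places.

Market equilibrium (private): 30.50 + 0.58Q = 46.49 - 1.80Q → Q_m = 6.7185.
Social marginal benefit = demand + MEB = 54.86 - 0.57Q.
Set SMB = MC: 54.86 - 0.57Q = 30.50 + 0.58Q → Q* = 21.1826.
Gap = |6.7185 − 21.1826| = 14.4641.

14.46 units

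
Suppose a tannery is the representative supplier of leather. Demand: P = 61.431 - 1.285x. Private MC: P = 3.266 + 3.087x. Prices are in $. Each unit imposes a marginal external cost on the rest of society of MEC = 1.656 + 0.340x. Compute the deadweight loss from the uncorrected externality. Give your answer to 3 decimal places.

Market equilibrium (private): 3.266 + 3.087x = 61.431 - 1.285x → x_m = 13.3040.
Social marginal cost = private MC + MEC = 4.922 + 3.427x.
Set SMC = demand: 4.922 + 3.427x = 61.431 - 1.285x → x* = 11.9926.
Between x* and x_m the wedge SMC − demand runs linearly from 0 to MEC(x_m), so the loss is a triangle.
DWL = ½ × 1.3114 × 6.1794 = 4.0518.

DWL = $4.052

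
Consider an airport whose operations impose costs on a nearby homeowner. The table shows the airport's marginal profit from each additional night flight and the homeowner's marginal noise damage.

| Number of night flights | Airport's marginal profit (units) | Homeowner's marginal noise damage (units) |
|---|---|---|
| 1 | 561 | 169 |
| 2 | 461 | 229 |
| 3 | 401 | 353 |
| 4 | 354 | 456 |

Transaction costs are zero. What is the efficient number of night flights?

3

Bargaining reaches the level where marginal profit last exceeds marginal noise damage.
That holds through level 3 (401 ≥ 353) but not at 4 (354 < 456).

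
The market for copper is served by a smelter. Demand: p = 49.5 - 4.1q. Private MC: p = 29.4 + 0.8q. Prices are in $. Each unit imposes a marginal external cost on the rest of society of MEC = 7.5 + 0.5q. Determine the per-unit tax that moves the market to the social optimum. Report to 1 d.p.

tax = $8.7 per unit

Social marginal cost = private MC + MEC = 36.9 + 1.3q.
Set SMC = demand: 36.9 + 1.3q = 49.5 - 4.1q → q* = 2.3333.
The Pigouvian tax equals MEC at q*: 7.5 + 0.5×2.3333 = 8.6667.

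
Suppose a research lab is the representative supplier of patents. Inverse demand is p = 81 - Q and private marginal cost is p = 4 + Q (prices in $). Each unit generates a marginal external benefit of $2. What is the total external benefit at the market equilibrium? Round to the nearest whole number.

$77

Market equilibrium (private): 4 + Q = 81 - Q → Q_m = 38.5000.
Total external benefit = MEB × Q_m = 2 × 38.5000 = 77.0000.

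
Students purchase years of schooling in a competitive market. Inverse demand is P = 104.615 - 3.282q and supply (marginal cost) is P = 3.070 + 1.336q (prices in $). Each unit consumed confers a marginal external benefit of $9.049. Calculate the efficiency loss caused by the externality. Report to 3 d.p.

DWL = $8.866

Market equilibrium (private): 3.070 + 1.336q = 104.615 - 3.282q → q_m = 21.9890.
Social marginal benefit = demand + MEB = 113.664 - 3.282q.
Set SMB = MC: 113.664 - 3.282q = 3.070 + 1.336q → q* = 23.9485.
The loss is the area between SMB and MC from q* to q_m; with linear curves that's a triangle of height MEB(q_m).
DWL = ½ × 1.9595 × 9.0490 = 8.8658.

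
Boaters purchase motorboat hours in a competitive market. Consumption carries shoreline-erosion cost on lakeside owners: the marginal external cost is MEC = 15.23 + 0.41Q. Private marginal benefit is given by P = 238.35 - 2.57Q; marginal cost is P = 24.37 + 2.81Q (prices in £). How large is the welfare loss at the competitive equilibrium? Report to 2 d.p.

DWL = £85.89

Market equilibrium (private): 24.37 + 2.81Q = 238.35 - 2.57Q → Q_m = 39.7732.
Social marginal benefit = demand − MEC = 223.12 - 2.98Q.
Set SMB = MC: 223.12 - 2.98Q = 24.37 + 2.81Q → Q* = 34.3264.
The welfare-loss triangle has base |Q_m − Q*| and height MEC(Q_m) (the vertical gap between SMB and MC is zero at Q* and MEC at Q_m).
DWL = ½ × 5.4468 × 31.5370 = 85.8879.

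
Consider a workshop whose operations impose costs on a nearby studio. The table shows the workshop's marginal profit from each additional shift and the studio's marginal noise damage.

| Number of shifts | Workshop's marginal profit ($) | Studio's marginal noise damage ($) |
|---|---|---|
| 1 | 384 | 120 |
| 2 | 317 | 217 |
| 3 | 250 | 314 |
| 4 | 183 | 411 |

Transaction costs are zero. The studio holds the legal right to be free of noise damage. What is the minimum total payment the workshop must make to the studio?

$337

Efficient level: marginal profit ≥ marginal noise damage through level 2, so k* = 2.
With the studio holding the right, the workshop must at least compensate total damage at k*: 120 + 217 = 337.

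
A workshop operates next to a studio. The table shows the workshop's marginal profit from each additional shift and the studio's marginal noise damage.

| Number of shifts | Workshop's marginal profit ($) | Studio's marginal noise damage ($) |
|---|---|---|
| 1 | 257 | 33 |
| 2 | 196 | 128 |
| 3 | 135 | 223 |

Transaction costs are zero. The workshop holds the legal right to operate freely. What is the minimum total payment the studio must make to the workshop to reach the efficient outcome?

$135

Left alone the workshop would choose level 3 (marginal profit stays positive).
Efficient level: k* = 2 (marginal profit ≥ marginal noise damage through 2).
The studio must at least cover the workshop's forgone profit from cutting 3→2: 135 = 135.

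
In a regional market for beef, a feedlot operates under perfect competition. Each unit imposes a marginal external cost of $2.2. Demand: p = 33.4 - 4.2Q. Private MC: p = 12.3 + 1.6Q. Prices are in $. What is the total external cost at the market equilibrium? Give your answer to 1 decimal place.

$8.0

Market equilibrium (private): 12.3 + 1.6Q = 33.4 - 4.2Q → Q_m = 3.6379.
Total external cost = MEC × Q_m = 2.2 × 3.6379 = 8.0034.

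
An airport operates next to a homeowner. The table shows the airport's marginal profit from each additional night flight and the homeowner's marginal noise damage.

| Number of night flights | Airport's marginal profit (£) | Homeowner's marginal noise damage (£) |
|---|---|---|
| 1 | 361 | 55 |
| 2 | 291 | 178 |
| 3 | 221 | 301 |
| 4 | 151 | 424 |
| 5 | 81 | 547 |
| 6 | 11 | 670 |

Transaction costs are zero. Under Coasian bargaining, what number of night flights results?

Bargaining reaches the level where marginal profit last exceeds marginal noise damage.
That holds through level 2 (291 ≥ 178) but not at 3 (221 < 301).

2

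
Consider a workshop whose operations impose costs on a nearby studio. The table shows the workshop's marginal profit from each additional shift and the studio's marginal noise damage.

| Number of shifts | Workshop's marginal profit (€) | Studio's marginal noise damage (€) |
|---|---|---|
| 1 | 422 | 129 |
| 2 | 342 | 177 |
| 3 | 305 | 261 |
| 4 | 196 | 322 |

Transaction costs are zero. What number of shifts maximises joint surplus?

3

Bargaining reaches the level where marginal profit last exceeds marginal noise damage.
That holds through level 3 (305 ≥ 261) but not at 4 (196 < 322).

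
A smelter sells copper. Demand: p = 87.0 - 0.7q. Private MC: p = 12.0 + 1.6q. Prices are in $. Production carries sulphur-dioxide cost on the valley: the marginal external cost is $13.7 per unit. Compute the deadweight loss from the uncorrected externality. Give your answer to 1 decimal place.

Market equilibrium (private): 12.0 + 1.6q = 87.0 - 0.7q → q_m = 32.6087.
Social marginal cost = private MC + MEC = 25.7 + 1.6q.
Set SMC = demand: 25.7 + 1.6q = 87.0 - 0.7q → q* = 26.6522.
Height of the DWL triangle at q_m is SMC(q_m) − demand(q_m) = MEC(q_m) = 13.7000.
DWL = ½ × 5.9565 × 13.7000 = 40.8020.

DWL = $40.8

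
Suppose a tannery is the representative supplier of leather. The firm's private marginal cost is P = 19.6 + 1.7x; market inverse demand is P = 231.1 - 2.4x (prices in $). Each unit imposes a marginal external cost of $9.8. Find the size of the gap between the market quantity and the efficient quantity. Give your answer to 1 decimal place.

2.4 units

Market equilibrium (private): 19.6 + 1.7x = 231.1 - 2.4x → x_m = 51.5854.
Social marginal cost = private MC + MEC = 29.4 + 1.7x.
Set SMC = demand: 29.4 + 1.7x = 231.1 - 2.4x → x* = 49.1951.
Gap = |51.5854 − 49.1951| = 2.3903.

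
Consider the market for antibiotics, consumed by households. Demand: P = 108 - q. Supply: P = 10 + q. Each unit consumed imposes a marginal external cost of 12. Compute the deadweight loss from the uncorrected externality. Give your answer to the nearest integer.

Market equilibrium (private): 10 + q = 108 - q → q_m = 49.0000.
Social marginal benefit = demand − MEC = 96 - q.
Set SMB = MC: 96 - q = 10 + q → q* = 43.0000.
Between q* and q_m the wedge MC − SMB runs linearly from 0 to MEC(q_m), so the loss is a triangle.
DWL = ½ × 6.0000 × 12.0000 = 36.0000.

DWL = 36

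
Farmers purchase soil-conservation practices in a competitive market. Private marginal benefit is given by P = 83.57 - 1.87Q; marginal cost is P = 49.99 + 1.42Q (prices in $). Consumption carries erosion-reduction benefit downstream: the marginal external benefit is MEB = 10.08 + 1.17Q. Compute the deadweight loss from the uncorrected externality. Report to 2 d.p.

Market equilibrium (private): 49.99 + 1.42Q = 83.57 - 1.87Q → Q_m = 10.2067.
Social marginal benefit = demand + MEB = 93.65 - 0.70Q.
Set SMB = MC: 93.65 - 0.70Q = 49.99 + 1.42Q → Q* = 20.5943.
Between Q* and Q_m the wedge SMB − MC runs linearly from 0 to MEB(Q_m), so the loss is a triangle.
DWL = ½ × 10.3876 × 22.0218 = 114.3768.

DWL = $114.38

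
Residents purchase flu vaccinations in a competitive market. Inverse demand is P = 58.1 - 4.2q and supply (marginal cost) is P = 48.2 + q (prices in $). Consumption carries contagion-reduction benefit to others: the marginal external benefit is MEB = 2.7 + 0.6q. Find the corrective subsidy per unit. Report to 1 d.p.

subsidy = $4.3 per unit

Social marginal benefit = demand + MEB = 60.8 - 3.6q.
Set SMB = MC: 60.8 - 3.6q = 48.2 + q → q* = 2.7391.
The Pigouvian subsidy equals MEB at q*: 2.7 + 0.6×2.7391 = 4.3435.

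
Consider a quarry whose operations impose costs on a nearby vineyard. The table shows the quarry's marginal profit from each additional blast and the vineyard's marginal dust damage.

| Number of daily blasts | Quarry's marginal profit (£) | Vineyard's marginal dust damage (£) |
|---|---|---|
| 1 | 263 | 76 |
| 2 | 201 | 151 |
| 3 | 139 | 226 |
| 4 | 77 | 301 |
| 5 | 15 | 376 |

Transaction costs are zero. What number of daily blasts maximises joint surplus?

Bargaining reaches the level where marginal profit last exceeds marginal dust damage.
That holds through level 2 (201 ≥ 151) but not at 3 (139 < 226).

2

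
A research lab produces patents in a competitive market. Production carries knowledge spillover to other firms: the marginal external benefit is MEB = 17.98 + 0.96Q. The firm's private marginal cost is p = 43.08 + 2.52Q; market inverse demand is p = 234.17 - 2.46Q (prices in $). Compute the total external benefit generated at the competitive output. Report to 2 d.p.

Market equilibrium (private): 43.08 + 2.52Q = 234.17 - 2.46Q → Q_m = 38.3715.
Total external benefit = ∫₀^{Q_m} (17.98 + 0.96Q) dQ = 17.98×38.3715 + ½×0.96×38.3715² = 1396.6581.

$1396.66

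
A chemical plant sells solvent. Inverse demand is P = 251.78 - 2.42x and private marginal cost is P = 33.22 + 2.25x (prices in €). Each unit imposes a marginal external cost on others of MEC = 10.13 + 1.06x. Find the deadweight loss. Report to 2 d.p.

Market equilibrium (private): 33.22 + 2.25x = 251.78 - 2.42x → x_m = 46.8009.
Social marginal cost = private MC + MEC = 43.35 + 3.31x.
Set SMC = demand: 43.35 + 3.31x = 251.78 - 2.42x → x* = 36.3752.
The loss is the area between SMC and demand from x* to x_m; with linear curves that's a triangle of height MEC(x_m).
DWL = ½ × 10.4257 × 59.7389 = 311.4099.

DWL = €311.41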